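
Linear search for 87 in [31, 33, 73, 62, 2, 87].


i=0: 31!=87
i=1: 33!=87
i=2: 73!=87
i=3: 62!=87
i=4: 2!=87
i=5: 87==87 found!

Found at 5, 6 comps


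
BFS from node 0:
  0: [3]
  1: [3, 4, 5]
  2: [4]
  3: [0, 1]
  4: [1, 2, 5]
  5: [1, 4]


Visit 0, enqueue [3]
Visit 3, enqueue [1]
Visit 1, enqueue [4, 5]
Visit 4, enqueue [2]
Visit 5, enqueue []
Visit 2, enqueue []

BFS order: [0, 3, 1, 4, 5, 2]


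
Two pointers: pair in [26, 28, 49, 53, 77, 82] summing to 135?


lo=0(26)+hi=5(82)=108
lo=1(28)+hi=5(82)=110
lo=2(49)+hi=5(82)=131
lo=3(53)+hi=5(82)=135

Yes: 53+82=135


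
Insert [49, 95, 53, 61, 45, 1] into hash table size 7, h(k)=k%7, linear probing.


Insert 49: h=0 -> slot 0
Insert 95: h=4 -> slot 4
Insert 53: h=4, 1 probes -> slot 5
Insert 61: h=5, 1 probes -> slot 6
Insert 45: h=3 -> slot 3
Insert 1: h=1 -> slot 1

Table: [49, 1, None, 45, 95, 53, 61]


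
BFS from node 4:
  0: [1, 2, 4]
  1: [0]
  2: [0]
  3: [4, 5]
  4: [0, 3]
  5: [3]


Visit 4, enqueue [0, 3]
Visit 0, enqueue [1, 2]
Visit 3, enqueue [5]
Visit 1, enqueue []
Visit 2, enqueue []
Visit 5, enqueue []

BFS order: [4, 0, 3, 1, 2, 5]


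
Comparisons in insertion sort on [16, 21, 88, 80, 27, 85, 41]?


Algorithm: insertion sort
Input: [16, 21, 88, 80, 27, 85, 41]
Sorted: [16, 21, 27, 41, 80, 85, 88]

13


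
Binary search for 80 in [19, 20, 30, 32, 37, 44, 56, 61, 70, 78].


Step 1: lo=0, hi=9, mid=4, val=37
Step 2: lo=5, hi=9, mid=7, val=61
Step 3: lo=8, hi=9, mid=8, val=70
Step 4: lo=9, hi=9, mid=9, val=78

Not found


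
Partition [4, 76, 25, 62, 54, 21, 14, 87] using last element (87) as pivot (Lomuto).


Pivot: 87
  4 <= 87: advance i (no swap)
  76 <= 87: advance i (no swap)
  25 <= 87: advance i (no swap)
  62 <= 87: advance i (no swap)
  54 <= 87: advance i (no swap)
  21 <= 87: advance i (no swap)
  14 <= 87: advance i (no swap)
Place pivot at 7: [4, 76, 25, 62, 54, 21, 14, 87]

Partitioned: [4, 76, 25, 62, 54, 21, 14, 87]


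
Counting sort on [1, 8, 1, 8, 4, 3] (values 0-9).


Input: [1, 8, 1, 8, 4, 3]
Counts: [0, 2, 0, 1, 1, 0, 0, 0, 2, 0]

Sorted: [1, 1, 3, 4, 8, 8]


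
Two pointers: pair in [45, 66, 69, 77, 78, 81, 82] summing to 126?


lo=0(45)+hi=6(82)=127
lo=0(45)+hi=5(81)=126

Yes: 45+81=126


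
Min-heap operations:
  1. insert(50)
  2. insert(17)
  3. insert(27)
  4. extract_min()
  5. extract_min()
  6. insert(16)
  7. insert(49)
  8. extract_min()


insert(50) -> [50]
insert(17) -> [17, 50]
insert(27) -> [17, 50, 27]
extract_min()->17, [27, 50]
extract_min()->27, [50]
insert(16) -> [16, 50]
insert(49) -> [16, 50, 49]
extract_min()->16, [49, 50]

Final heap: [49, 50]


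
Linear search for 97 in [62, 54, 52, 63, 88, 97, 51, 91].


i=0: 62!=97
i=1: 54!=97
i=2: 52!=97
i=3: 63!=97
i=4: 88!=97
i=5: 97==97 found!

Found at 5, 6 comps


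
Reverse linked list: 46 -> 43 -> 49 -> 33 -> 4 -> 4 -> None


Step 1: curr=46, set curr.next=prev(None) | reversed so far: 46
Step 2: curr=43, set curr.next=prev(46) | reversed so far: 43 -> 46
Step 3: curr=49, set curr.next=prev(43) | reversed so far: 49 -> 43 -> 46
Step 4: curr=33, set curr.next=prev(49) | reversed so far: 33 -> 49 -> 43 -> 46
Step 5: curr=4, set curr.next=prev(33) | reversed so far: 4 -> 33 -> 49 -> 43 -> 46
Step 6: curr=4, set curr.next=prev(4) | reversed so far: 4 -> 4 -> 33 -> 49 -> 43 -> 46

4 -> 4 -> 33 -> 49 -> 43 -> 46 -> None


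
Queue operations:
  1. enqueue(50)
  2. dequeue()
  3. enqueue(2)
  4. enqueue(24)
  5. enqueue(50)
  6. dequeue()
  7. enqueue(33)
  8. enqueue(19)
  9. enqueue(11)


enqueue(50) -> [50]
dequeue()->50, []
enqueue(2) -> [2]
enqueue(24) -> [2, 24]
enqueue(50) -> [2, 24, 50]
dequeue()->2, [24, 50]
enqueue(33) -> [24, 50, 33]
enqueue(19) -> [24, 50, 33, 19]
enqueue(11) -> [24, 50, 33, 19, 11]

Final queue: [24, 50, 33, 19, 11]


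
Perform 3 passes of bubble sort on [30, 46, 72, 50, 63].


Initial: [30, 46, 72, 50, 63]
Pass 1: [30, 46, 50, 63, 72] (2 swaps)
Pass 2: [30, 46, 50, 63, 72] (0 swaps)
Pass 3: [30, 46, 50, 63, 72] (0 swaps)

After 3 passes: [30, 46, 50, 63, 72]


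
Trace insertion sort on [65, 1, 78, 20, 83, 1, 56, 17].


Initial: [65, 1, 78, 20, 83, 1, 56, 17]
Insert 1: [1, 65, 78, 20, 83, 1, 56, 17]
Insert 78: [1, 65, 78, 20, 83, 1, 56, 17]
Insert 20: [1, 20, 65, 78, 83, 1, 56, 17]
Insert 83: [1, 20, 65, 78, 83, 1, 56, 17]
Insert 1: [1, 1, 20, 65, 78, 83, 56, 17]
Insert 56: [1, 1, 20, 56, 65, 78, 83, 17]
Insert 17: [1, 1, 17, 20, 56, 65, 78, 83]

Sorted: [1, 1, 17, 20, 56, 65, 78, 83]


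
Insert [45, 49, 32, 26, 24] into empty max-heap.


Insert 45: [45]
Insert 49: [49, 45]
Insert 32: [49, 45, 32]
Insert 26: [49, 45, 32, 26]
Insert 24: [49, 45, 32, 26, 24]

Final heap: [49, 45, 32, 26, 24]


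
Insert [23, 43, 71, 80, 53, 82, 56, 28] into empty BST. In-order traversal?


Insert 23: root
Insert 43: R from 23
Insert 71: R from 23 -> R from 43
Insert 80: R from 23 -> R from 43 -> R from 71
Insert 53: R from 23 -> R from 43 -> L from 71
Insert 82: R from 23 -> R from 43 -> R from 71 -> R from 80
Insert 56: R from 23 -> R from 43 -> L from 71 -> R from 53
Insert 28: R from 23 -> L from 43

In-order: [23, 28, 43, 53, 56, 71, 80, 82]


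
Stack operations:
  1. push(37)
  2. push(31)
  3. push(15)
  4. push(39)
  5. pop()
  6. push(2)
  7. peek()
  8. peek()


push(37) -> [37]
push(31) -> [37, 31]
push(15) -> [37, 31, 15]
push(39) -> [37, 31, 15, 39]
pop()->39, [37, 31, 15]
push(2) -> [37, 31, 15, 2]
peek()->2
peek()->2

Final stack: [37, 31, 15, 2]


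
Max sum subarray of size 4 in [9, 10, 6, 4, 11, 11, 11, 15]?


[0:4]: 29
[1:5]: 31
[2:6]: 32
[3:7]: 37
[4:8]: 48

Max: 48 at [4:8]


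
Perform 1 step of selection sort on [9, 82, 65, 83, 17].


Initial: [9, 82, 65, 83, 17]
Step 1: min=9 at 0
  Swap: [9, 82, 65, 83, 17]

After 1 step: [9, 82, 65, 83, 17]


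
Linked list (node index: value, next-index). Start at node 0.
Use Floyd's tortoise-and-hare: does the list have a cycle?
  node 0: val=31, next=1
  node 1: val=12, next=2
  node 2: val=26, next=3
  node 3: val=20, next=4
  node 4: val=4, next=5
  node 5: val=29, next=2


Floyd's tortoise (slow, +1) and hare (fast, +2):
  init: slow=0, fast=0
  step 1: slow=1, fast=2
  step 2: slow=2, fast=4
  step 3: slow=3, fast=2
  step 4: slow=4, fast=4
  slow == fast at node 4: cycle detected

Cycle: yes


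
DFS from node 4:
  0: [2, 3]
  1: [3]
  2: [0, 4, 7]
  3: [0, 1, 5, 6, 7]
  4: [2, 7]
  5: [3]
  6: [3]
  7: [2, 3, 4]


Visit 4, push [7, 2]
Visit 2, push [7, 0]
Visit 0, push [3]
Visit 3, push [7, 6, 5, 1]
Visit 1, push []
Visit 5, push []
Visit 6, push []
Visit 7, push []

DFS order: [4, 2, 0, 3, 1, 5, 6, 7]


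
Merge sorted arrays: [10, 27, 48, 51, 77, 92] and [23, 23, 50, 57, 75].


Take 10 from A
Take 23 from B
Take 23 from B
Take 27 from A
Take 48 from A
Take 50 from B
Take 51 from A
Take 57 from B
Take 75 from B

Merged: [10, 23, 23, 27, 48, 50, 51, 57, 75, 77, 92]


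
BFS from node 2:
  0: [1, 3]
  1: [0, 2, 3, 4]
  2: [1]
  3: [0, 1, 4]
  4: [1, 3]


Visit 2, enqueue [1]
Visit 1, enqueue [0, 3, 4]
Visit 0, enqueue []
Visit 3, enqueue []
Visit 4, enqueue []

BFS order: [2, 1, 0, 3, 4]


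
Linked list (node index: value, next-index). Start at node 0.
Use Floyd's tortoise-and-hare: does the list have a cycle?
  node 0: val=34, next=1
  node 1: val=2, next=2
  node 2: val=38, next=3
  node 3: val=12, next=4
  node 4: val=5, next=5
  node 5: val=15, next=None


Floyd's tortoise (slow, +1) and hare (fast, +2):
  init: slow=0, fast=0
  step 1: slow=1, fast=2
  step 2: slow=2, fast=4
  step 3: fast 4->5->None, no cycle

Cycle: no


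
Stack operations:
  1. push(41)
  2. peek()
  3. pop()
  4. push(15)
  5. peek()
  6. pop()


push(41) -> [41]
peek()->41
pop()->41, []
push(15) -> [15]
peek()->15
pop()->15, []

Final stack: []


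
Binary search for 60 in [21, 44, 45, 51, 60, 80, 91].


Step 1: lo=0, hi=6, mid=3, val=51
Step 2: lo=4, hi=6, mid=5, val=80
Step 3: lo=4, hi=4, mid=4, val=60

Found at index 4


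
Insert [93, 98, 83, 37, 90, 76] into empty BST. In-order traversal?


Insert 93: root
Insert 98: R from 93
Insert 83: L from 93
Insert 37: L from 93 -> L from 83
Insert 90: L from 93 -> R from 83
Insert 76: L from 93 -> L from 83 -> R from 37

In-order: [37, 76, 83, 90, 93, 98]


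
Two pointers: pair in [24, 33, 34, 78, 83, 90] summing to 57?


lo=0(24)+hi=5(90)=114
lo=0(24)+hi=4(83)=107
lo=0(24)+hi=3(78)=102
lo=0(24)+hi=2(34)=58
lo=0(24)+hi=1(33)=57

Yes: 24+33=57


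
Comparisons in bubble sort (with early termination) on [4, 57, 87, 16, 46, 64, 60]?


Algorithm: bubble sort (with early termination)
Input: [4, 57, 87, 16, 46, 64, 60]
Sorted: [4, 16, 46, 57, 60, 64, 87]

15


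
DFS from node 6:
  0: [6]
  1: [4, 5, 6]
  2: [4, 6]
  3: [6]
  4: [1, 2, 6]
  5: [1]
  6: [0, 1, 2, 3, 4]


Visit 6, push [4, 3, 2, 1, 0]
Visit 0, push []
Visit 1, push [5, 4]
Visit 4, push [2]
Visit 2, push []
Visit 5, push []
Visit 3, push []

DFS order: [6, 0, 1, 4, 2, 5, 3]


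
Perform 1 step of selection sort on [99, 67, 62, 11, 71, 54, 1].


Initial: [99, 67, 62, 11, 71, 54, 1]
Step 1: min=1 at 6
  Swap: [1, 67, 62, 11, 71, 54, 99]

After 1 step: [1, 67, 62, 11, 71, 54, 99]


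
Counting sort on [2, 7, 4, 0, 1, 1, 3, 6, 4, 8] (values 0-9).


Input: [2, 7, 4, 0, 1, 1, 3, 6, 4, 8]
Counts: [1, 2, 1, 1, 2, 0, 1, 1, 1, 0]

Sorted: [0, 1, 1, 2, 3, 4, 4, 6, 7, 8]


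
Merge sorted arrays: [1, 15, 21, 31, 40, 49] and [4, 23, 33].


Take 1 from A
Take 4 from B
Take 15 from A
Take 21 from A
Take 23 from B
Take 31 from A
Take 33 from B

Merged: [1, 4, 15, 21, 23, 31, 33, 40, 49]


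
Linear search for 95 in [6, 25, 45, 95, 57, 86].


i=0: 6!=95
i=1: 25!=95
i=2: 45!=95
i=3: 95==95 found!

Found at 3, 4 comps


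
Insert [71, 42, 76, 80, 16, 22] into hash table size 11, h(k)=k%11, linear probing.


Insert 71: h=5 -> slot 5
Insert 42: h=9 -> slot 9
Insert 76: h=10 -> slot 10
Insert 80: h=3 -> slot 3
Insert 16: h=5, 1 probes -> slot 6
Insert 22: h=0 -> slot 0

Table: [22, None, None, 80, None, 71, 16, None, None, 42, 76]


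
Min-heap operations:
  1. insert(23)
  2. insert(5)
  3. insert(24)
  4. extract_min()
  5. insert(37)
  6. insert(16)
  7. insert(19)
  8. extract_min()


insert(23) -> [23]
insert(5) -> [5, 23]
insert(24) -> [5, 23, 24]
extract_min()->5, [23, 24]
insert(37) -> [23, 24, 37]
insert(16) -> [16, 23, 37, 24]
insert(19) -> [16, 19, 37, 24, 23]
extract_min()->16, [19, 23, 37, 24]

Final heap: [19, 23, 37, 24]


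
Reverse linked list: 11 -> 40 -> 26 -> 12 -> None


Step 1: curr=11, set curr.next=prev(None) | reversed so far: 11
Step 2: curr=40, set curr.next=prev(11) | reversed so far: 40 -> 11
Step 3: curr=26, set curr.next=prev(40) | reversed so far: 26 -> 40 -> 11
Step 4: curr=12, set curr.next=prev(26) | reversed so far: 12 -> 26 -> 40 -> 11

12 -> 26 -> 40 -> 11 -> None


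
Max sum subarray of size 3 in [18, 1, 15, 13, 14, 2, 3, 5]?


[0:3]: 34
[1:4]: 29
[2:5]: 42
[3:6]: 29
[4:7]: 19
[5:8]: 10

Max: 42 at [2:5]


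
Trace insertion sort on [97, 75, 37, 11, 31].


Initial: [97, 75, 37, 11, 31]
Insert 75: [75, 97, 37, 11, 31]
Insert 37: [37, 75, 97, 11, 31]
Insert 11: [11, 37, 75, 97, 31]
Insert 31: [11, 31, 37, 75, 97]

Sorted: [11, 31, 37, 75, 97]


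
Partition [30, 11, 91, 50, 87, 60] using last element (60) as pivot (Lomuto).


Pivot: 60
  30 <= 60: advance i (no swap)
  11 <= 60: advance i (no swap)
  50 <= 60: swap -> [30, 11, 50, 91, 87, 60]
Place pivot at 3: [30, 11, 50, 60, 87, 91]

Partitioned: [30, 11, 50, 60, 87, 91]


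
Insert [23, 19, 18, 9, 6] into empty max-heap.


Insert 23: [23]
Insert 19: [23, 19]
Insert 18: [23, 19, 18]
Insert 9: [23, 19, 18, 9]
Insert 6: [23, 19, 18, 9, 6]

Final heap: [23, 19, 18, 9, 6]


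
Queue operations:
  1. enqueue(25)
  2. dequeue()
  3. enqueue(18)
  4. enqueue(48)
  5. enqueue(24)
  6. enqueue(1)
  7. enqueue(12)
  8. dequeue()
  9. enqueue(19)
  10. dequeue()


enqueue(25) -> [25]
dequeue()->25, []
enqueue(18) -> [18]
enqueue(48) -> [18, 48]
enqueue(24) -> [18, 48, 24]
enqueue(1) -> [18, 48, 24, 1]
enqueue(12) -> [18, 48, 24, 1, 12]
dequeue()->18, [48, 24, 1, 12]
enqueue(19) -> [48, 24, 1, 12, 19]
dequeue()->48, [24, 1, 12, 19]

Final queue: [24, 1, 12, 19]


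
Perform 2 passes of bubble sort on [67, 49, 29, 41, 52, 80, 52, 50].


Initial: [67, 49, 29, 41, 52, 80, 52, 50]
Pass 1: [49, 29, 41, 52, 67, 52, 50, 80] (6 swaps)
Pass 2: [29, 41, 49, 52, 52, 50, 67, 80] (4 swaps)

After 2 passes: [29, 41, 49, 52, 52, 50, 67, 80]


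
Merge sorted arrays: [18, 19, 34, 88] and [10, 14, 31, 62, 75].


Take 10 from B
Take 14 from B
Take 18 from A
Take 19 from A
Take 31 from B
Take 34 from A
Take 62 from B
Take 75 from B

Merged: [10, 14, 18, 19, 31, 34, 62, 75, 88]


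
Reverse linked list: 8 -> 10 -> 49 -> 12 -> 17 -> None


Step 1: curr=8, set curr.next=prev(None) | reversed so far: 8
Step 2: curr=10, set curr.next=prev(8) | reversed so far: 10 -> 8
Step 3: curr=49, set curr.next=prev(10) | reversed so far: 49 -> 10 -> 8
Step 4: curr=12, set curr.next=prev(49) | reversed so far: 12 -> 49 -> 10 -> 8
Step 5: curr=17, set curr.next=prev(12) | reversed so far: 17 -> 12 -> 49 -> 10 -> 8

17 -> 12 -> 49 -> 10 -> 8 -> None


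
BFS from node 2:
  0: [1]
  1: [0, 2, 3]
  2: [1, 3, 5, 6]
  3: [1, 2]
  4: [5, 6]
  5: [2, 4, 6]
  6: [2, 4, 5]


Visit 2, enqueue [1, 3, 5, 6]
Visit 1, enqueue [0]
Visit 3, enqueue []
Visit 5, enqueue [4]
Visit 6, enqueue []
Visit 0, enqueue []
Visit 4, enqueue []

BFS order: [2, 1, 3, 5, 6, 0, 4]


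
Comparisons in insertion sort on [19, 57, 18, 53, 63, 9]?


Algorithm: insertion sort
Input: [19, 57, 18, 53, 63, 9]
Sorted: [9, 18, 19, 53, 57, 63]

11


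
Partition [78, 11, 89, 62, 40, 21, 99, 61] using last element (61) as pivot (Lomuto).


Pivot: 61
  11 <= 61: swap -> [11, 78, 89, 62, 40, 21, 99, 61]
  40 <= 61: swap -> [11, 40, 89, 62, 78, 21, 99, 61]
  21 <= 61: swap -> [11, 40, 21, 62, 78, 89, 99, 61]
Place pivot at 3: [11, 40, 21, 61, 78, 89, 99, 62]

Partitioned: [11, 40, 21, 61, 78, 89, 99, 62]


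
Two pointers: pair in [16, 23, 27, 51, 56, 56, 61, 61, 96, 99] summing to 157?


lo=0(16)+hi=9(99)=115
lo=1(23)+hi=9(99)=122
lo=2(27)+hi=9(99)=126
lo=3(51)+hi=9(99)=150
lo=4(56)+hi=9(99)=155
lo=5(56)+hi=9(99)=155
lo=6(61)+hi=9(99)=160
lo=6(61)+hi=8(96)=157

Yes: 61+96=157


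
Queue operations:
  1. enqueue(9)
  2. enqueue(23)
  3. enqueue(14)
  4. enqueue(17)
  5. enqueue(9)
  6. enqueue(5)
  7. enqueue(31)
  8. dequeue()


enqueue(9) -> [9]
enqueue(23) -> [9, 23]
enqueue(14) -> [9, 23, 14]
enqueue(17) -> [9, 23, 14, 17]
enqueue(9) -> [9, 23, 14, 17, 9]
enqueue(5) -> [9, 23, 14, 17, 9, 5]
enqueue(31) -> [9, 23, 14, 17, 9, 5, 31]
dequeue()->9, [23, 14, 17, 9, 5, 31]

Final queue: [23, 14, 17, 9, 5, 31]


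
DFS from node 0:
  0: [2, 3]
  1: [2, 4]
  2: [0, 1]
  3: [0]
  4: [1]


Visit 0, push [3, 2]
Visit 2, push [1]
Visit 1, push [4]
Visit 4, push []
Visit 3, push []

DFS order: [0, 2, 1, 4, 3]


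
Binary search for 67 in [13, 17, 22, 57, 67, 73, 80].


Step 1: lo=0, hi=6, mid=3, val=57
Step 2: lo=4, hi=6, mid=5, val=73
Step 3: lo=4, hi=4, mid=4, val=67

Found at index 4


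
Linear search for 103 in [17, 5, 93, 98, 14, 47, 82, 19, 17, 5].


i=0: 17!=103
i=1: 5!=103
i=2: 93!=103
i=3: 98!=103
i=4: 14!=103
i=5: 47!=103
i=6: 82!=103
i=7: 19!=103
i=8: 17!=103
i=9: 5!=103

Not found, 10 comps


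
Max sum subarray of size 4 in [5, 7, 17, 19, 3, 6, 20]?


[0:4]: 48
[1:5]: 46
[2:6]: 45
[3:7]: 48

Max: 48 at [0:4]


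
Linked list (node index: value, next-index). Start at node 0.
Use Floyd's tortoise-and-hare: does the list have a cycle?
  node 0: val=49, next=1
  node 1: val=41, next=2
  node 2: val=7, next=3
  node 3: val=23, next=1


Floyd's tortoise (slow, +1) and hare (fast, +2):
  init: slow=0, fast=0
  step 1: slow=1, fast=2
  step 2: slow=2, fast=1
  step 3: slow=3, fast=3
  slow == fast at node 3: cycle detected

Cycle: yes


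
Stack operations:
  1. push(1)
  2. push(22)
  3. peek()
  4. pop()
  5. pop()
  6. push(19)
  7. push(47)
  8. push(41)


push(1) -> [1]
push(22) -> [1, 22]
peek()->22
pop()->22, [1]
pop()->1, []
push(19) -> [19]
push(47) -> [19, 47]
push(41) -> [19, 47, 41]

Final stack: [19, 47, 41]


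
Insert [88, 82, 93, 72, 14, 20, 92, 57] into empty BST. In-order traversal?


Insert 88: root
Insert 82: L from 88
Insert 93: R from 88
Insert 72: L from 88 -> L from 82
Insert 14: L from 88 -> L from 82 -> L from 72
Insert 20: L from 88 -> L from 82 -> L from 72 -> R from 14
Insert 92: R from 88 -> L from 93
Insert 57: L from 88 -> L from 82 -> L from 72 -> R from 14 -> R from 20

In-order: [14, 20, 57, 72, 82, 88, 92, 93]


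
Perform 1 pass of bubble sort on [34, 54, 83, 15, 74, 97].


Initial: [34, 54, 83, 15, 74, 97]
Pass 1: [34, 54, 15, 74, 83, 97] (2 swaps)

After 1 pass: [34, 54, 15, 74, 83, 97]


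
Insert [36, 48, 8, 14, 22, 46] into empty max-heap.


Insert 36: [36]
Insert 48: [48, 36]
Insert 8: [48, 36, 8]
Insert 14: [48, 36, 8, 14]
Insert 22: [48, 36, 8, 14, 22]
Insert 46: [48, 36, 46, 14, 22, 8]

Final heap: [48, 36, 46, 14, 22, 8]


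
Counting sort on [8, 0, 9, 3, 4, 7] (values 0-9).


Input: [8, 0, 9, 3, 4, 7]
Counts: [1, 0, 0, 1, 1, 0, 0, 1, 1, 1]

Sorted: [0, 3, 4, 7, 8, 9]


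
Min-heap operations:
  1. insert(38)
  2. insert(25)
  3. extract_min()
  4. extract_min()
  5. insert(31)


insert(38) -> [38]
insert(25) -> [25, 38]
extract_min()->25, [38]
extract_min()->38, []
insert(31) -> [31]

Final heap: [31]


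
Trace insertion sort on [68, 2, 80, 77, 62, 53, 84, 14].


Initial: [68, 2, 80, 77, 62, 53, 84, 14]
Insert 2: [2, 68, 80, 77, 62, 53, 84, 14]
Insert 80: [2, 68, 80, 77, 62, 53, 84, 14]
Insert 77: [2, 68, 77, 80, 62, 53, 84, 14]
Insert 62: [2, 62, 68, 77, 80, 53, 84, 14]
Insert 53: [2, 53, 62, 68, 77, 80, 84, 14]
Insert 84: [2, 53, 62, 68, 77, 80, 84, 14]
Insert 14: [2, 14, 53, 62, 68, 77, 80, 84]

Sorted: [2, 14, 53, 62, 68, 77, 80, 84]


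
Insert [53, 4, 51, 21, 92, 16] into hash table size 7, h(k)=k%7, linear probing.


Insert 53: h=4 -> slot 4
Insert 4: h=4, 1 probes -> slot 5
Insert 51: h=2 -> slot 2
Insert 21: h=0 -> slot 0
Insert 92: h=1 -> slot 1
Insert 16: h=2, 1 probes -> slot 3

Table: [21, 92, 51, 16, 53, 4, None]


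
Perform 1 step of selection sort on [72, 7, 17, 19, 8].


Initial: [72, 7, 17, 19, 8]
Step 1: min=7 at 1
  Swap: [7, 72, 17, 19, 8]

After 1 step: [7, 72, 17, 19, 8]


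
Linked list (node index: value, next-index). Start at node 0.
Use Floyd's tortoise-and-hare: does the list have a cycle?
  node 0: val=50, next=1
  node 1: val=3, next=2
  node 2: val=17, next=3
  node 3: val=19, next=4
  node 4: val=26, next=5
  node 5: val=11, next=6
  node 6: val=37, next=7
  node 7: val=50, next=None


Floyd's tortoise (slow, +1) and hare (fast, +2):
  init: slow=0, fast=0
  step 1: slow=1, fast=2
  step 2: slow=2, fast=4
  step 3: slow=3, fast=6
  step 4: fast 6->7->None, no cycle

Cycle: no


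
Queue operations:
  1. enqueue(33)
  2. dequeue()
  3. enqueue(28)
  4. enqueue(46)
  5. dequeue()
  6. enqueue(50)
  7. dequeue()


enqueue(33) -> [33]
dequeue()->33, []
enqueue(28) -> [28]
enqueue(46) -> [28, 46]
dequeue()->28, [46]
enqueue(50) -> [46, 50]
dequeue()->46, [50]

Final queue: [50]


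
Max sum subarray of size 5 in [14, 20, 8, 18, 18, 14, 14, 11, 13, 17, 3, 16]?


[0:5]: 78
[1:6]: 78
[2:7]: 72
[3:8]: 75
[4:9]: 70
[5:10]: 69
[6:11]: 58
[7:12]: 60

Max: 78 at [0:5]


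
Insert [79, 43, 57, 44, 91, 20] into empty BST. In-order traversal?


Insert 79: root
Insert 43: L from 79
Insert 57: L from 79 -> R from 43
Insert 44: L from 79 -> R from 43 -> L from 57
Insert 91: R from 79
Insert 20: L from 79 -> L from 43

In-order: [20, 43, 44, 57, 79, 91]


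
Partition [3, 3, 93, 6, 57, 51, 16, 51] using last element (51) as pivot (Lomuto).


Pivot: 51
  3 <= 51: advance i (no swap)
  3 <= 51: advance i (no swap)
  6 <= 51: swap -> [3, 3, 6, 93, 57, 51, 16, 51]
  51 <= 51: swap -> [3, 3, 6, 51, 57, 93, 16, 51]
  16 <= 51: swap -> [3, 3, 6, 51, 16, 93, 57, 51]
Place pivot at 5: [3, 3, 6, 51, 16, 51, 57, 93]

Partitioned: [3, 3, 6, 51, 16, 51, 57, 93]


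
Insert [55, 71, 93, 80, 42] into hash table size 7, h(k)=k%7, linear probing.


Insert 55: h=6 -> slot 6
Insert 71: h=1 -> slot 1
Insert 93: h=2 -> slot 2
Insert 80: h=3 -> slot 3
Insert 42: h=0 -> slot 0

Table: [42, 71, 93, 80, None, None, 55]


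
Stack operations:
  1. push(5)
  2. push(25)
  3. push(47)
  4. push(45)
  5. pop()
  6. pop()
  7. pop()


push(5) -> [5]
push(25) -> [5, 25]
push(47) -> [5, 25, 47]
push(45) -> [5, 25, 47, 45]
pop()->45, [5, 25, 47]
pop()->47, [5, 25]
pop()->25, [5]

Final stack: [5]


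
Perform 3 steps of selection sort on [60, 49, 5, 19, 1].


Initial: [60, 49, 5, 19, 1]
Step 1: min=1 at 4
  Swap: [1, 49, 5, 19, 60]
Step 2: min=5 at 2
  Swap: [1, 5, 49, 19, 60]
Step 3: min=19 at 3
  Swap: [1, 5, 19, 49, 60]

After 3 steps: [1, 5, 19, 49, 60]


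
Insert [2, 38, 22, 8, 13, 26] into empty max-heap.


Insert 2: [2]
Insert 38: [38, 2]
Insert 22: [38, 2, 22]
Insert 8: [38, 8, 22, 2]
Insert 13: [38, 13, 22, 2, 8]
Insert 26: [38, 13, 26, 2, 8, 22]

Final heap: [38, 13, 26, 2, 8, 22]


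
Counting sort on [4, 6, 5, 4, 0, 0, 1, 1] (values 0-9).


Input: [4, 6, 5, 4, 0, 0, 1, 1]
Counts: [2, 2, 0, 0, 2, 1, 1, 0, 0, 0]

Sorted: [0, 0, 1, 1, 4, 4, 5, 6]


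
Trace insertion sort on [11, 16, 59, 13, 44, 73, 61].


Initial: [11, 16, 59, 13, 44, 73, 61]
Insert 16: [11, 16, 59, 13, 44, 73, 61]
Insert 59: [11, 16, 59, 13, 44, 73, 61]
Insert 13: [11, 13, 16, 59, 44, 73, 61]
Insert 44: [11, 13, 16, 44, 59, 73, 61]
Insert 73: [11, 13, 16, 44, 59, 73, 61]
Insert 61: [11, 13, 16, 44, 59, 61, 73]

Sorted: [11, 13, 16, 44, 59, 61, 73]


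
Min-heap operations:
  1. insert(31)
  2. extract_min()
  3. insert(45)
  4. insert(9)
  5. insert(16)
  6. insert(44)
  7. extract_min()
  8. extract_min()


insert(31) -> [31]
extract_min()->31, []
insert(45) -> [45]
insert(9) -> [9, 45]
insert(16) -> [9, 45, 16]
insert(44) -> [9, 44, 16, 45]
extract_min()->9, [16, 44, 45]
extract_min()->16, [44, 45]

Final heap: [44, 45]


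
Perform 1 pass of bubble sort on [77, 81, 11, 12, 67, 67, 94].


Initial: [77, 81, 11, 12, 67, 67, 94]
Pass 1: [77, 11, 12, 67, 67, 81, 94] (4 swaps)

After 1 pass: [77, 11, 12, 67, 67, 81, 94]


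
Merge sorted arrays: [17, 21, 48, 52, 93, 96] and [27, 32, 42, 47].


Take 17 from A
Take 21 from A
Take 27 from B
Take 32 from B
Take 42 from B
Take 47 from B

Merged: [17, 21, 27, 32, 42, 47, 48, 52, 93, 96]


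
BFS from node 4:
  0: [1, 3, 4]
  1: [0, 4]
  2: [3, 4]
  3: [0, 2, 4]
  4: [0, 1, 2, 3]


Visit 4, enqueue [0, 1, 2, 3]
Visit 0, enqueue []
Visit 1, enqueue []
Visit 2, enqueue []
Visit 3, enqueue []

BFS order: [4, 0, 1, 2, 3]


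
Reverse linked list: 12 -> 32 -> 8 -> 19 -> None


Step 1: curr=12, set curr.next=prev(None) | reversed so far: 12
Step 2: curr=32, set curr.next=prev(12) | reversed so far: 32 -> 12
Step 3: curr=8, set curr.next=prev(32) | reversed so far: 8 -> 32 -> 12
Step 4: curr=19, set curr.next=prev(8) | reversed so far: 19 -> 8 -> 32 -> 12

19 -> 8 -> 32 -> 12 -> None


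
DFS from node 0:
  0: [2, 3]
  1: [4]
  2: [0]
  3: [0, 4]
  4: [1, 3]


Visit 0, push [3, 2]
Visit 2, push []
Visit 3, push [4]
Visit 4, push [1]
Visit 1, push []

DFS order: [0, 2, 3, 4, 1]


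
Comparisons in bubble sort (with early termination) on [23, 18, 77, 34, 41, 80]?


Algorithm: bubble sort (with early termination)
Input: [23, 18, 77, 34, 41, 80]
Sorted: [18, 23, 34, 41, 77, 80]

9


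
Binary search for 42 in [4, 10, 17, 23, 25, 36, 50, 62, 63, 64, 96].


Step 1: lo=0, hi=10, mid=5, val=36
Step 2: lo=6, hi=10, mid=8, val=63
Step 3: lo=6, hi=7, mid=6, val=50

Not found


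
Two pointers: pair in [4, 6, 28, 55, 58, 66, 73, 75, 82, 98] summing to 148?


lo=0(4)+hi=9(98)=102
lo=1(6)+hi=9(98)=104
lo=2(28)+hi=9(98)=126
lo=3(55)+hi=9(98)=153
lo=3(55)+hi=8(82)=137
lo=4(58)+hi=8(82)=140
lo=5(66)+hi=8(82)=148

Yes: 66+82=148


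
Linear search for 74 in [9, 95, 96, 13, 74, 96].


i=0: 9!=74
i=1: 95!=74
i=2: 96!=74
i=3: 13!=74
i=4: 74==74 found!

Found at 4, 5 comps


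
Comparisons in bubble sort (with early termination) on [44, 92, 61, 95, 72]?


Algorithm: bubble sort (with early termination)
Input: [44, 92, 61, 95, 72]
Sorted: [44, 61, 72, 92, 95]

9


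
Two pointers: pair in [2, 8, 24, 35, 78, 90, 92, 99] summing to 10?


lo=0(2)+hi=7(99)=101
lo=0(2)+hi=6(92)=94
lo=0(2)+hi=5(90)=92
lo=0(2)+hi=4(78)=80
lo=0(2)+hi=3(35)=37
lo=0(2)+hi=2(24)=26
lo=0(2)+hi=1(8)=10

Yes: 2+8=10


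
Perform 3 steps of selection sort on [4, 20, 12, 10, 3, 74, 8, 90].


Initial: [4, 20, 12, 10, 3, 74, 8, 90]
Step 1: min=3 at 4
  Swap: [3, 20, 12, 10, 4, 74, 8, 90]
Step 2: min=4 at 4
  Swap: [3, 4, 12, 10, 20, 74, 8, 90]
Step 3: min=8 at 6
  Swap: [3, 4, 8, 10, 20, 74, 12, 90]

After 3 steps: [3, 4, 8, 10, 20, 74, 12, 90]


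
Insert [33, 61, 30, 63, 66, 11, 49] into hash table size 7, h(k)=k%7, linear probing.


Insert 33: h=5 -> slot 5
Insert 61: h=5, 1 probes -> slot 6
Insert 30: h=2 -> slot 2
Insert 63: h=0 -> slot 0
Insert 66: h=3 -> slot 3
Insert 11: h=4 -> slot 4
Insert 49: h=0, 1 probes -> slot 1

Table: [63, 49, 30, 66, 11, 33, 61]


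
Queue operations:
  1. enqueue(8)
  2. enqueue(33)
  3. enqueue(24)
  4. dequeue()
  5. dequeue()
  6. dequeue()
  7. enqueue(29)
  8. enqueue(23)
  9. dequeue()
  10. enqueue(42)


enqueue(8) -> [8]
enqueue(33) -> [8, 33]
enqueue(24) -> [8, 33, 24]
dequeue()->8, [33, 24]
dequeue()->33, [24]
dequeue()->24, []
enqueue(29) -> [29]
enqueue(23) -> [29, 23]
dequeue()->29, [23]
enqueue(42) -> [23, 42]

Final queue: [23, 42]


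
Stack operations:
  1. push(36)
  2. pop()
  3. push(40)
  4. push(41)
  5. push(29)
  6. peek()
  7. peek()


push(36) -> [36]
pop()->36, []
push(40) -> [40]
push(41) -> [40, 41]
push(29) -> [40, 41, 29]
peek()->29
peek()->29

Final stack: [40, 41, 29]


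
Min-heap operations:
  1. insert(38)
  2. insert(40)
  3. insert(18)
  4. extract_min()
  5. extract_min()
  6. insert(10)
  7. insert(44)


insert(38) -> [38]
insert(40) -> [38, 40]
insert(18) -> [18, 40, 38]
extract_min()->18, [38, 40]
extract_min()->38, [40]
insert(10) -> [10, 40]
insert(44) -> [10, 40, 44]

Final heap: [10, 40, 44]


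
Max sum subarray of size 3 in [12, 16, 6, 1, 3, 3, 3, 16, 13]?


[0:3]: 34
[1:4]: 23
[2:5]: 10
[3:6]: 7
[4:7]: 9
[5:8]: 22
[6:9]: 32

Max: 34 at [0:3]


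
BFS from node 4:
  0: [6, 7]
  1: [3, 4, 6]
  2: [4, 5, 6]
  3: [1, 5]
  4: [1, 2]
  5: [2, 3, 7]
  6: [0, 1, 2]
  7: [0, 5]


Visit 4, enqueue [1, 2]
Visit 1, enqueue [3, 6]
Visit 2, enqueue [5]
Visit 3, enqueue []
Visit 6, enqueue [0]
Visit 5, enqueue [7]
Visit 0, enqueue []
Visit 7, enqueue []

BFS order: [4, 1, 2, 3, 6, 5, 0, 7]


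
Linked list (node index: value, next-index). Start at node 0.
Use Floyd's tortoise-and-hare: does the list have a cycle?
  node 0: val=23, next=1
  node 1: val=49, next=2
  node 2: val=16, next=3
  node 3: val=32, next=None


Floyd's tortoise (slow, +1) and hare (fast, +2):
  init: slow=0, fast=0
  step 1: slow=1, fast=2
  step 2: fast 2->3->None, no cycle

Cycle: no


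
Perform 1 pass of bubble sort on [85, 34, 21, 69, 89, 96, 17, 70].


Initial: [85, 34, 21, 69, 89, 96, 17, 70]
Pass 1: [34, 21, 69, 85, 89, 17, 70, 96] (5 swaps)

After 1 pass: [34, 21, 69, 85, 89, 17, 70, 96]


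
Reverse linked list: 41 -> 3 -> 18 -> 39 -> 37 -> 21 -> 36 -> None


Step 1: curr=41, set curr.next=prev(None) | reversed so far: 41
Step 2: curr=3, set curr.next=prev(41) | reversed so far: 3 -> 41
Step 3: curr=18, set curr.next=prev(3) | reversed so far: 18 -> 3 -> 41
Step 4: curr=39, set curr.next=prev(18) | reversed so far: 39 -> 18 -> 3 -> 41
Step 5: curr=37, set curr.next=prev(39) | reversed so far: 37 -> 39 -> 18 -> 3 -> 41
Step 6: curr=21, set curr.next=prev(37) | reversed so far: 21 -> 37 -> 39 -> 18 -> 3 -> 41
Step 7: curr=36, set curr.next=prev(21) | reversed so far: 36 -> 21 -> 37 -> 39 -> 18 -> 3 -> 41

36 -> 21 -> 37 -> 39 -> 18 -> 3 -> 41 -> None


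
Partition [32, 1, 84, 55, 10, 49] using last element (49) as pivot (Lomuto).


Pivot: 49
  32 <= 49: advance i (no swap)
  1 <= 49: advance i (no swap)
  10 <= 49: swap -> [32, 1, 10, 55, 84, 49]
Place pivot at 3: [32, 1, 10, 49, 84, 55]

Partitioned: [32, 1, 10, 49, 84, 55]


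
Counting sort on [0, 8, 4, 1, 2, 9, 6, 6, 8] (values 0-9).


Input: [0, 8, 4, 1, 2, 9, 6, 6, 8]
Counts: [1, 1, 1, 0, 1, 0, 2, 0, 2, 1]

Sorted: [0, 1, 2, 4, 6, 6, 8, 8, 9]


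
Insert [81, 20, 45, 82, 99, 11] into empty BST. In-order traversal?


Insert 81: root
Insert 20: L from 81
Insert 45: L from 81 -> R from 20
Insert 82: R from 81
Insert 99: R from 81 -> R from 82
Insert 11: L from 81 -> L from 20

In-order: [11, 20, 45, 81, 82, 99]


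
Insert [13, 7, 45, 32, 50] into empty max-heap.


Insert 13: [13]
Insert 7: [13, 7]
Insert 45: [45, 7, 13]
Insert 32: [45, 32, 13, 7]
Insert 50: [50, 45, 13, 7, 32]

Final heap: [50, 45, 13, 7, 32]


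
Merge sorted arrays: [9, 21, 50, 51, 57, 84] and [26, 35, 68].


Take 9 from A
Take 21 from A
Take 26 from B
Take 35 from B
Take 50 from A
Take 51 from A
Take 57 from A
Take 68 from B

Merged: [9, 21, 26, 35, 50, 51, 57, 68, 84]


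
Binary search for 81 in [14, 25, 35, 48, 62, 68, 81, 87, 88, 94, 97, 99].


Step 1: lo=0, hi=11, mid=5, val=68
Step 2: lo=6, hi=11, mid=8, val=88
Step 3: lo=6, hi=7, mid=6, val=81

Found at index 6


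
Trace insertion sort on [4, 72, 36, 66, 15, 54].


Initial: [4, 72, 36, 66, 15, 54]
Insert 72: [4, 72, 36, 66, 15, 54]
Insert 36: [4, 36, 72, 66, 15, 54]
Insert 66: [4, 36, 66, 72, 15, 54]
Insert 15: [4, 15, 36, 66, 72, 54]
Insert 54: [4, 15, 36, 54, 66, 72]

Sorted: [4, 15, 36, 54, 66, 72]


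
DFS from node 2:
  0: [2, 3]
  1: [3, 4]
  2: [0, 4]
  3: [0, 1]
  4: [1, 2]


Visit 2, push [4, 0]
Visit 0, push [3]
Visit 3, push [1]
Visit 1, push [4]
Visit 4, push []

DFS order: [2, 0, 3, 1, 4]


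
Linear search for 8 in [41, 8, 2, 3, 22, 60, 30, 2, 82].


i=0: 41!=8
i=1: 8==8 found!

Found at 1, 2 comps


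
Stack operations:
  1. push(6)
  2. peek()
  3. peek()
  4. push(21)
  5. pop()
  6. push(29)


push(6) -> [6]
peek()->6
peek()->6
push(21) -> [6, 21]
pop()->21, [6]
push(29) -> [6, 29]

Final stack: [6, 29]


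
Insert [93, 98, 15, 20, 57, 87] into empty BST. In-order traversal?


Insert 93: root
Insert 98: R from 93
Insert 15: L from 93
Insert 20: L from 93 -> R from 15
Insert 57: L from 93 -> R from 15 -> R from 20
Insert 87: L from 93 -> R from 15 -> R from 20 -> R from 57

In-order: [15, 20, 57, 87, 93, 98]


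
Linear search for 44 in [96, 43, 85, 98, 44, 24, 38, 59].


i=0: 96!=44
i=1: 43!=44
i=2: 85!=44
i=3: 98!=44
i=4: 44==44 found!

Found at 4, 5 comps


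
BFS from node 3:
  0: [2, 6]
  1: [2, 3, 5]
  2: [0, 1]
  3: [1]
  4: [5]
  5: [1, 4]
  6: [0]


Visit 3, enqueue [1]
Visit 1, enqueue [2, 5]
Visit 2, enqueue [0]
Visit 5, enqueue [4]
Visit 0, enqueue [6]
Visit 4, enqueue []
Visit 6, enqueue []

BFS order: [3, 1, 2, 5, 0, 4, 6]


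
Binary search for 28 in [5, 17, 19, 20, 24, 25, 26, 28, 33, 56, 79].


Step 1: lo=0, hi=10, mid=5, val=25
Step 2: lo=6, hi=10, mid=8, val=33
Step 3: lo=6, hi=7, mid=6, val=26
Step 4: lo=7, hi=7, mid=7, val=28

Found at index 7


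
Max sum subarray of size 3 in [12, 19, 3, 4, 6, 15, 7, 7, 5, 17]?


[0:3]: 34
[1:4]: 26
[2:5]: 13
[3:6]: 25
[4:7]: 28
[5:8]: 29
[6:9]: 19
[7:10]: 29

Max: 34 at [0:3]


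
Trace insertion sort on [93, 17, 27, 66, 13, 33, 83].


Initial: [93, 17, 27, 66, 13, 33, 83]
Insert 17: [17, 93, 27, 66, 13, 33, 83]
Insert 27: [17, 27, 93, 66, 13, 33, 83]
Insert 66: [17, 27, 66, 93, 13, 33, 83]
Insert 13: [13, 17, 27, 66, 93, 33, 83]
Insert 33: [13, 17, 27, 33, 66, 93, 83]
Insert 83: [13, 17, 27, 33, 66, 83, 93]

Sorted: [13, 17, 27, 33, 66, 83, 93]


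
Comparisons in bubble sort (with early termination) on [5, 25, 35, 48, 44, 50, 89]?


Algorithm: bubble sort (with early termination)
Input: [5, 25, 35, 48, 44, 50, 89]
Sorted: [5, 25, 35, 44, 48, 50, 89]

11


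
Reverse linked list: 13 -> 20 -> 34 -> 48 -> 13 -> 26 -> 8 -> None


Step 1: curr=13, set curr.next=prev(None) | reversed so far: 13
Step 2: curr=20, set curr.next=prev(13) | reversed so far: 20 -> 13
Step 3: curr=34, set curr.next=prev(20) | reversed so far: 34 -> 20 -> 13
Step 4: curr=48, set curr.next=prev(34) | reversed so far: 48 -> 34 -> 20 -> 13
Step 5: curr=13, set curr.next=prev(48) | reversed so far: 13 -> 48 -> 34 -> 20 -> 13
Step 6: curr=26, set curr.next=prev(13) | reversed so far: 26 -> 13 -> 48 -> 34 -> 20 -> 13
Step 7: curr=8, set curr.next=prev(26) | reversed so far: 8 -> 26 -> 13 -> 48 -> 34 -> 20 -> 13

8 -> 26 -> 13 -> 48 -> 34 -> 20 -> 13 -> None


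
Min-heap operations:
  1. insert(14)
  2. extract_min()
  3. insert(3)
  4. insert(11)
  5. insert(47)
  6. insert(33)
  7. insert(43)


insert(14) -> [14]
extract_min()->14, []
insert(3) -> [3]
insert(11) -> [3, 11]
insert(47) -> [3, 11, 47]
insert(33) -> [3, 11, 47, 33]
insert(43) -> [3, 11, 47, 33, 43]

Final heap: [3, 11, 47, 33, 43]


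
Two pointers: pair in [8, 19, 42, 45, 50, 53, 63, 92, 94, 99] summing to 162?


lo=0(8)+hi=9(99)=107
lo=1(19)+hi=9(99)=118
lo=2(42)+hi=9(99)=141
lo=3(45)+hi=9(99)=144
lo=4(50)+hi=9(99)=149
lo=5(53)+hi=9(99)=152
lo=6(63)+hi=9(99)=162

Yes: 63+99=162


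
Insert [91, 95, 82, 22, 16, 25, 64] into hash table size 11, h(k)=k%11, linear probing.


Insert 91: h=3 -> slot 3
Insert 95: h=7 -> slot 7
Insert 82: h=5 -> slot 5
Insert 22: h=0 -> slot 0
Insert 16: h=5, 1 probes -> slot 6
Insert 25: h=3, 1 probes -> slot 4
Insert 64: h=9 -> slot 9

Table: [22, None, None, 91, 25, 82, 16, 95, None, 64, None]


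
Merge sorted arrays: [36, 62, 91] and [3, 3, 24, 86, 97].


Take 3 from B
Take 3 from B
Take 24 from B
Take 36 from A
Take 62 from A
Take 86 from B
Take 91 from A

Merged: [3, 3, 24, 36, 62, 86, 91, 97]


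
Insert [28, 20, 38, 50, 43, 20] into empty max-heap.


Insert 28: [28]
Insert 20: [28, 20]
Insert 38: [38, 20, 28]
Insert 50: [50, 38, 28, 20]
Insert 43: [50, 43, 28, 20, 38]
Insert 20: [50, 43, 28, 20, 38, 20]

Final heap: [50, 43, 28, 20, 38, 20]


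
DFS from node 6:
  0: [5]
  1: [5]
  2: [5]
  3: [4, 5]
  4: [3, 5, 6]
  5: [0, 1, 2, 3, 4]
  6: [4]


Visit 6, push [4]
Visit 4, push [5, 3]
Visit 3, push [5]
Visit 5, push [2, 1, 0]
Visit 0, push []
Visit 1, push []
Visit 2, push []

DFS order: [6, 4, 3, 5, 0, 1, 2]


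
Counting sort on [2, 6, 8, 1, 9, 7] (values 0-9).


Input: [2, 6, 8, 1, 9, 7]
Counts: [0, 1, 1, 0, 0, 0, 1, 1, 1, 1]

Sorted: [1, 2, 6, 7, 8, 9]


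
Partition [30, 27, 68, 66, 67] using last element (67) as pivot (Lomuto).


Pivot: 67
  30 <= 67: advance i (no swap)
  27 <= 67: advance i (no swap)
  66 <= 67: swap -> [30, 27, 66, 68, 67]
Place pivot at 3: [30, 27, 66, 67, 68]

Partitioned: [30, 27, 66, 67, 68]


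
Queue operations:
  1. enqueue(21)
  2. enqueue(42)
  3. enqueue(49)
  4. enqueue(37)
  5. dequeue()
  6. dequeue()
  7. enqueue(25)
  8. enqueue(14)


enqueue(21) -> [21]
enqueue(42) -> [21, 42]
enqueue(49) -> [21, 42, 49]
enqueue(37) -> [21, 42, 49, 37]
dequeue()->21, [42, 49, 37]
dequeue()->42, [49, 37]
enqueue(25) -> [49, 37, 25]
enqueue(14) -> [49, 37, 25, 14]

Final queue: [49, 37, 25, 14]


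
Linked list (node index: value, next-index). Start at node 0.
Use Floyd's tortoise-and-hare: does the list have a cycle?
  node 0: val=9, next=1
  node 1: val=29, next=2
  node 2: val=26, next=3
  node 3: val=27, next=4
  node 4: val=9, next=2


Floyd's tortoise (slow, +1) and hare (fast, +2):
  init: slow=0, fast=0
  step 1: slow=1, fast=2
  step 2: slow=2, fast=4
  step 3: slow=3, fast=3
  slow == fast at node 3: cycle detected

Cycle: yes


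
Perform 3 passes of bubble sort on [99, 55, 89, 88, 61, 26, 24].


Initial: [99, 55, 89, 88, 61, 26, 24]
Pass 1: [55, 89, 88, 61, 26, 24, 99] (6 swaps)
Pass 2: [55, 88, 61, 26, 24, 89, 99] (4 swaps)
Pass 3: [55, 61, 26, 24, 88, 89, 99] (3 swaps)

After 3 passes: [55, 61, 26, 24, 88, 89, 99]


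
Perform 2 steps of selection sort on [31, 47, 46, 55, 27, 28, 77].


Initial: [31, 47, 46, 55, 27, 28, 77]
Step 1: min=27 at 4
  Swap: [27, 47, 46, 55, 31, 28, 77]
Step 2: min=28 at 5
  Swap: [27, 28, 46, 55, 31, 47, 77]

After 2 steps: [27, 28, 46, 55, 31, 47, 77]


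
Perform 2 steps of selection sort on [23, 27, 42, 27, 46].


Initial: [23, 27, 42, 27, 46]
Step 1: min=23 at 0
  Swap: [23, 27, 42, 27, 46]
Step 2: min=27 at 1
  Swap: [23, 27, 42, 27, 46]

After 2 steps: [23, 27, 42, 27, 46]


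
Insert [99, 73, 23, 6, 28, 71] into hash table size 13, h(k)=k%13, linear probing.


Insert 99: h=8 -> slot 8
Insert 73: h=8, 1 probes -> slot 9
Insert 23: h=10 -> slot 10
Insert 6: h=6 -> slot 6
Insert 28: h=2 -> slot 2
Insert 71: h=6, 1 probes -> slot 7

Table: [None, None, 28, None, None, None, 6, 71, 99, 73, 23, None, None]


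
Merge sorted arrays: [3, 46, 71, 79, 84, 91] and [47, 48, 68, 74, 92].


Take 3 from A
Take 46 from A
Take 47 from B
Take 48 from B
Take 68 from B
Take 71 from A
Take 74 from B
Take 79 from A
Take 84 from A
Take 91 from A

Merged: [3, 46, 47, 48, 68, 71, 74, 79, 84, 91, 92]


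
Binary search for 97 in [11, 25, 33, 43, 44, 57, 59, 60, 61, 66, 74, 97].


Step 1: lo=0, hi=11, mid=5, val=57
Step 2: lo=6, hi=11, mid=8, val=61
Step 3: lo=9, hi=11, mid=10, val=74
Step 4: lo=11, hi=11, mid=11, val=97

Found at index 11


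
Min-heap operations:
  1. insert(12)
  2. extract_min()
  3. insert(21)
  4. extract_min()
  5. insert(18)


insert(12) -> [12]
extract_min()->12, []
insert(21) -> [21]
extract_min()->21, []
insert(18) -> [18]

Final heap: [18]


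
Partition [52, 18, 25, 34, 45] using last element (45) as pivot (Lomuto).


Pivot: 45
  18 <= 45: swap -> [18, 52, 25, 34, 45]
  25 <= 45: swap -> [18, 25, 52, 34, 45]
  34 <= 45: swap -> [18, 25, 34, 52, 45]
Place pivot at 3: [18, 25, 34, 45, 52]

Partitioned: [18, 25, 34, 45, 52]


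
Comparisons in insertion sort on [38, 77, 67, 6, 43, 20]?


Algorithm: insertion sort
Input: [38, 77, 67, 6, 43, 20]
Sorted: [6, 20, 38, 43, 67, 77]

14


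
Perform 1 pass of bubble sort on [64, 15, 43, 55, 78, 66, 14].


Initial: [64, 15, 43, 55, 78, 66, 14]
Pass 1: [15, 43, 55, 64, 66, 14, 78] (5 swaps)

After 1 pass: [15, 43, 55, 64, 66, 14, 78]


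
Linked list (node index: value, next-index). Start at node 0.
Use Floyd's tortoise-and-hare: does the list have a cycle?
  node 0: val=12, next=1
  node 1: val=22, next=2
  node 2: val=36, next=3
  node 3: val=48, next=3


Floyd's tortoise (slow, +1) and hare (fast, +2):
  init: slow=0, fast=0
  step 1: slow=1, fast=2
  step 2: slow=2, fast=3
  step 3: slow=3, fast=3
  slow == fast at node 3: cycle detected

Cycle: yes


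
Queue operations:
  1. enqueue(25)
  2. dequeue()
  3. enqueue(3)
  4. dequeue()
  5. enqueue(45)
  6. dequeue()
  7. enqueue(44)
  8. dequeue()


enqueue(25) -> [25]
dequeue()->25, []
enqueue(3) -> [3]
dequeue()->3, []
enqueue(45) -> [45]
dequeue()->45, []
enqueue(44) -> [44]
dequeue()->44, []

Final queue: []


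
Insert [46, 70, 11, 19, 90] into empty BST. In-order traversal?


Insert 46: root
Insert 70: R from 46
Insert 11: L from 46
Insert 19: L from 46 -> R from 11
Insert 90: R from 46 -> R from 70

In-order: [11, 19, 46, 70, 90]


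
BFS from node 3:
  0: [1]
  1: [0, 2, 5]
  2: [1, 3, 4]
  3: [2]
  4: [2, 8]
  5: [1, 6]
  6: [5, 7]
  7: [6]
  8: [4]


Visit 3, enqueue [2]
Visit 2, enqueue [1, 4]
Visit 1, enqueue [0, 5]
Visit 4, enqueue [8]
Visit 0, enqueue []
Visit 5, enqueue [6]
Visit 8, enqueue []
Visit 6, enqueue [7]
Visit 7, enqueue []

BFS order: [3, 2, 1, 4, 0, 5, 8, 6, 7]
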